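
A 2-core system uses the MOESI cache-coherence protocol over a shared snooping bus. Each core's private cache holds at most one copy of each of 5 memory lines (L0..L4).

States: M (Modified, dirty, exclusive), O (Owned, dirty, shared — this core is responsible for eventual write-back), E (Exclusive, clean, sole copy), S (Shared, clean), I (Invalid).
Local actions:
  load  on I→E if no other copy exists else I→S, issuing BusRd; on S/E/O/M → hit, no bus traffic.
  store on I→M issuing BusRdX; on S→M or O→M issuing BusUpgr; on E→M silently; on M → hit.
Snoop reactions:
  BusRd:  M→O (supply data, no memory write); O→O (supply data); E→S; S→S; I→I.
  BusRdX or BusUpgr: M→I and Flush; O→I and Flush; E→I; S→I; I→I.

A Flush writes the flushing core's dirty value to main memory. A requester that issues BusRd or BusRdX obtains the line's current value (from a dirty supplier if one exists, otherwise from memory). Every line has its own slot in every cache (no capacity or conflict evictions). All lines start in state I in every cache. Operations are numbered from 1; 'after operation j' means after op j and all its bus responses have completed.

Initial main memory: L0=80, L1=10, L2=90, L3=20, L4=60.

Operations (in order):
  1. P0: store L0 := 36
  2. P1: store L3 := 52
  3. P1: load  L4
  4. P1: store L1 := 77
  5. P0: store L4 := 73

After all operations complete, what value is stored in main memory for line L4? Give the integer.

memory[L4] = 60

  op1 P0: store L0 := 36 → M/I on L0; bus BusRdX; mem=80
  op2 P1: store L3 := 52 → I/M on L3; bus BusRdX; mem=20
  op3 P1: load  L4 → I/E on L4; bus BusRd; mem=60
  op4 P1: store L1 := 77 → I/M on L1; bus BusRdX; mem=10
  op5 P0: store L4 := 73 → M/I on L4; bus BusRdX; mem=60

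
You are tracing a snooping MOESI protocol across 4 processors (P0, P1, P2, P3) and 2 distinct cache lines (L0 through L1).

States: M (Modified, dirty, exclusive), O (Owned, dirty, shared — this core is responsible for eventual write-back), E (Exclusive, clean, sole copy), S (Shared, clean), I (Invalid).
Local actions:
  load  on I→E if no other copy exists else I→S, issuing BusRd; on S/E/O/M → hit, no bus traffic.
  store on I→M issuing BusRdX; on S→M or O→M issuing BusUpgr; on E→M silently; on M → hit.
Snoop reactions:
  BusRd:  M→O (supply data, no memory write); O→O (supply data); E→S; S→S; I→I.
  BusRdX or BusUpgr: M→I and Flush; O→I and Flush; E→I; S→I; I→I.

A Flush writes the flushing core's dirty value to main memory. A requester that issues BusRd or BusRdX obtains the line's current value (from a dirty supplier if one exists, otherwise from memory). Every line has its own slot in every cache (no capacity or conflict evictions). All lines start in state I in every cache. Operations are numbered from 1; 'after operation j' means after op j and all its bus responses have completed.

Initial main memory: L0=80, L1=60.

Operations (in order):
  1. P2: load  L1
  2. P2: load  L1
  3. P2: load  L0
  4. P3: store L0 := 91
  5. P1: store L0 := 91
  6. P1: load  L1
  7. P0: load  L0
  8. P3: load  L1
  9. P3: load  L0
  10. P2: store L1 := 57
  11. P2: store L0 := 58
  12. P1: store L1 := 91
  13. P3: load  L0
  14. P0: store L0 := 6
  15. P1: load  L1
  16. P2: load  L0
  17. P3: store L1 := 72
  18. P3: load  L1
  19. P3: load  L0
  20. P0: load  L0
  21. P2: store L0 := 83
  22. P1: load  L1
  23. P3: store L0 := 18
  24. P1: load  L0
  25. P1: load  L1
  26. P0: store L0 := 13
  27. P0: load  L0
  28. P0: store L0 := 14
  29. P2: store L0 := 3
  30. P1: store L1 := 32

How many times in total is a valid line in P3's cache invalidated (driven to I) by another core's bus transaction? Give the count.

invalidations = 7

  op1 P2: load  L1 → I/I/E/I on L1; bus BusRd; mem=60
  op2 P2: load  L1 → I/I/E/I on L1; bus (none); mem=60
  op3 P2: load  L0 → I/I/E/I on L0; bus BusRd; mem=80
  op4 P3: store L0 := 91 → I/I/I/M on L0; bus BusRdX; mem=80
  op5 P1: store L0 := 91 → I/M/I/I on L0; bus BusRdX Flush; mem=91
  op6 P1: load  L1 → I/S/S/I on L1; bus BusRd; mem=60
  op7 P0: load  L0 → S/O/I/I on L0; bus BusRd; mem=91
  op8 P3: load  L1 → I/S/S/S on L1; bus BusRd; mem=60
  op9 P3: load  L0 → S/O/I/S on L0; bus BusRd; mem=91
  op10 P2: store L1 := 57 → I/I/M/I on L1; bus BusUpgr; mem=60
  op11 P2: store L0 := 58 → I/I/M/I on L0; bus BusRdX Flush; mem=91
  op12 P1: store L1 := 91 → I/M/I/I on L1; bus BusRdX Flush; mem=57
  op13 P3: load  L0 → I/I/O/S on L0; bus BusRd; mem=91
  op14 P0: store L0 := 6 → M/I/I/I on L0; bus BusRdX Flush; mem=58
  op15 P1: load  L1 → I/M/I/I on L1; bus (none); mem=57
  op16 P2: load  L0 → O/I/S/I on L0; bus BusRd; mem=58
  op17 P3: store L1 := 72 → I/I/I/M on L1; bus BusRdX Flush; mem=91
  op18 P3: load  L1 → I/I/I/M on L1; bus (none); mem=91
  op19 P3: load  L0 → O/I/S/S on L0; bus BusRd; mem=58
  op20 P0: load  L0 → O/I/S/S on L0; bus (none); mem=58
  op21 P2: store L0 := 83 → I/I/M/I on L0; bus BusUpgr Flush; mem=6
  op22 P1: load  L1 → I/S/I/O on L1; bus BusRd; mem=91
  op23 P3: store L0 := 18 → I/I/I/M on L0; bus BusRdX Flush; mem=83
  op24 P1: load  L0 → I/S/I/O on L0; bus BusRd; mem=83
  op25 P1: load  L1 → I/S/I/O on L1; bus (none); mem=91
  op26 P0: store L0 := 13 → M/I/I/I on L0; bus BusRdX Flush; mem=18
  op27 P0: load  L0 → M/I/I/I on L0; bus (none); mem=18
  op28 P0: store L0 := 14 → M/I/I/I on L0; bus (none); mem=18
  op29 P2: store L0 := 3 → I/I/M/I on L0; bus BusRdX Flush; mem=14
  op30 P1: store L1 := 32 → I/M/I/I on L1; bus BusUpgr Flush; mem=72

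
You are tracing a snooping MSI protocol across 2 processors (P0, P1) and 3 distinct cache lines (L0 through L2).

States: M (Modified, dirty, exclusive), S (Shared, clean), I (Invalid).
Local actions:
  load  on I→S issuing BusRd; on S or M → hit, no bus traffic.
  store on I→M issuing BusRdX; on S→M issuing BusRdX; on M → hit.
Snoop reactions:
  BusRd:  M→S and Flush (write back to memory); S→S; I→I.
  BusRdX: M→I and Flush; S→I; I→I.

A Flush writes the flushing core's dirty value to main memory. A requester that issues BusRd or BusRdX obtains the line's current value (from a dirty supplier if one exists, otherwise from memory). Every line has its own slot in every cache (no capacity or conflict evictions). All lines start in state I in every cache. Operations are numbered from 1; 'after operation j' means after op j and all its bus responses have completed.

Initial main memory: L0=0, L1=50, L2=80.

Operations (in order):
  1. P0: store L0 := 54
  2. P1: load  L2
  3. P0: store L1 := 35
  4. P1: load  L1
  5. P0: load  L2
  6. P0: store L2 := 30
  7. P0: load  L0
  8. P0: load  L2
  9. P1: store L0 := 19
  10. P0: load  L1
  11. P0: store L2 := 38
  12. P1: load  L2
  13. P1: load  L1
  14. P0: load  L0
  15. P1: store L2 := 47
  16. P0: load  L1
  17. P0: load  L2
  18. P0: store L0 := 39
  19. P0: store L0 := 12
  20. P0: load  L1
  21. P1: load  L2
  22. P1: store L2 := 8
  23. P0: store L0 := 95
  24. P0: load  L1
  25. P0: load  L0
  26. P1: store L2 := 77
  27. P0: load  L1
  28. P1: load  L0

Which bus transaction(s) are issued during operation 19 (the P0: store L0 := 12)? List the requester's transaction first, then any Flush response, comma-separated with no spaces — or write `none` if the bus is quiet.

  op1 P0: store L0 := 54 → M/I on L0; bus BusRdX; mem=0
  op2 P1: load  L2 → I/S on L2; bus BusRd; mem=80
  op3 P0: store L1 := 35 → M/I on L1; bus BusRdX; mem=50
  op4 P1: load  L1 → S/S on L1; bus BusRd Flush; mem=35
  op5 P0: load  L2 → S/S on L2; bus BusRd; mem=80
  op6 P0: store L2 := 30 → M/I on L2; bus BusRdX; mem=80
  op7 P0: load  L0 → M/I on L0; bus (none); mem=0
  op8 P0: load  L2 → M/I on L2; bus (none); mem=80
  op9 P1: store L0 := 19 → I/M on L0; bus BusRdX Flush; mem=54
  op10 P0: load  L1 → S/S on L1; bus (none); mem=35
  op11 P0: store L2 := 38 → M/I on L2; bus (none); mem=80
  op12 P1: load  L2 → S/S on L2; bus BusRd Flush; mem=38
  op13 P1: load  L1 → S/S on L1; bus (none); mem=35
  op14 P0: load  L0 → S/S on L0; bus BusRd Flush; mem=19
  op15 P1: store L2 := 47 → I/M on L2; bus BusRdX; mem=38
  op16 P0: load  L1 → S/S on L1; bus (none); mem=35
  op17 P0: load  L2 → S/S on L2; bus BusRd Flush; mem=47
  op18 P0: store L0 := 39 → M/I on L0; bus BusRdX; mem=19
  op19 P0: store L0 := 12 → M/I on L0; bus (none); mem=19
  op20 P0: load  L1 → S/S on L1; bus (none); mem=35
  op21 P1: load  L2 → S/S on L2; bus (none); mem=47
  op22 P1: store L2 := 8 → I/M on L2; bus BusRdX; mem=47
  op23 P0: store L0 := 95 → M/I on L0; bus (none); mem=19
  op24 P0: load  L1 → S/S on L1; bus (none); mem=35
  op25 P0: load  L0 → M/I on L0; bus (none); mem=19
  op26 P1: store L2 := 77 → I/M on L2; bus (none); mem=47
  op27 P0: load  L1 → S/S on L1; bus (none); mem=35
  op28 P1: load  L0 → S/S on L0; bus BusRd Flush; mem=95

bus = none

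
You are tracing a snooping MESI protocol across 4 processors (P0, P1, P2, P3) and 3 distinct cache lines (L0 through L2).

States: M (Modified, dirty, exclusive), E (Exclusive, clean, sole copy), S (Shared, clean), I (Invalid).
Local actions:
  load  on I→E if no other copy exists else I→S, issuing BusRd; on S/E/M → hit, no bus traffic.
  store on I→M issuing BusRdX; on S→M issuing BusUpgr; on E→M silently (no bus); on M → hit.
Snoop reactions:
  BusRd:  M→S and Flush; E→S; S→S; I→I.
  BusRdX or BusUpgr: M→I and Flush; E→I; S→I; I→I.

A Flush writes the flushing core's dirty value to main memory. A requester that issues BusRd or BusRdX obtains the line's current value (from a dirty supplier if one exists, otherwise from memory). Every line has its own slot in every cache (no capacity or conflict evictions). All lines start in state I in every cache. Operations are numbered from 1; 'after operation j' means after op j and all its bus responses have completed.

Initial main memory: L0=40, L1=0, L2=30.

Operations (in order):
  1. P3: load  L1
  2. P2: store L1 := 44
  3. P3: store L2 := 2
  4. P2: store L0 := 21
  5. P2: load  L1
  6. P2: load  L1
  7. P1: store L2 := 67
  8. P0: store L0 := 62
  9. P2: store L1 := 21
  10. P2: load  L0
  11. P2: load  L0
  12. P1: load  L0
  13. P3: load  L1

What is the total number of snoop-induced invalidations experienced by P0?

  op1 P3: load  L1 → I/I/I/E on L1; bus BusRd; mem=0
  op2 P2: store L1 := 44 → I/I/M/I on L1; bus BusRdX; mem=0
  op3 P3: store L2 := 2 → I/I/I/M on L2; bus BusRdX; mem=30
  op4 P2: store L0 := 21 → I/I/M/I on L0; bus BusRdX; mem=40
  op5 P2: load  L1 → I/I/M/I on L1; bus (none); mem=0
  op6 P2: load  L1 → I/I/M/I on L1; bus (none); mem=0
  op7 P1: store L2 := 67 → I/M/I/I on L2; bus BusRdX Flush; mem=2
  op8 P0: store L0 := 62 → M/I/I/I on L0; bus BusRdX Flush; mem=21
  op9 P2: store L1 := 21 → I/I/M/I on L1; bus (none); mem=0
  op10 P2: load  L0 → S/I/S/I on L0; bus BusRd Flush; mem=62
  op11 P2: load  L0 → S/I/S/I on L0; bus (none); mem=62
  op12 P1: load  L0 → S/S/S/I on L0; bus BusRd; mem=62
  op13 P3: load  L1 → I/I/S/S on L1; bus BusRd Flush; mem=21

invalidations = 0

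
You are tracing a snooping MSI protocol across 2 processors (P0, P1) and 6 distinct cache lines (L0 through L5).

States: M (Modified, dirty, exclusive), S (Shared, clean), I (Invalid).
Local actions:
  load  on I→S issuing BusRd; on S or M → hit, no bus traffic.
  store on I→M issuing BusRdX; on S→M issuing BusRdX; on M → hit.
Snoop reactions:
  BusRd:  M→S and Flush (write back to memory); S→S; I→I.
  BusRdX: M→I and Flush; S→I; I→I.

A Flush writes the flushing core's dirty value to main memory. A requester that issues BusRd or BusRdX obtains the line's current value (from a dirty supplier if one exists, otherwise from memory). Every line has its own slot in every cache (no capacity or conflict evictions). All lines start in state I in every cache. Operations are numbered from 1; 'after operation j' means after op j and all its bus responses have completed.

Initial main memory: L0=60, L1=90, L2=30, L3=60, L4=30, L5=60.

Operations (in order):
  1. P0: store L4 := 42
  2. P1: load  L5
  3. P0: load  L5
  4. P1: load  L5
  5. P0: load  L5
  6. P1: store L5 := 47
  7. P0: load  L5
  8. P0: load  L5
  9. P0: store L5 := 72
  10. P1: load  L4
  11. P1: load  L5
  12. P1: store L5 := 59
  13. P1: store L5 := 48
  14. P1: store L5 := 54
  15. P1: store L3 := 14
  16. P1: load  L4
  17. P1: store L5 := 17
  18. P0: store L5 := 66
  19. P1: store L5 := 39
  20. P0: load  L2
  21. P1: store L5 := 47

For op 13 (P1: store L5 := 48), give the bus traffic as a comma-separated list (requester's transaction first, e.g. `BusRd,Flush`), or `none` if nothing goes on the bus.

step 1: P0: store L4 := 42  ⟶  MI  (L4)  txn=BusRdX  M[L4]=30
step 2: P1: load  L5  ⟶  IS  (L5)  txn=BusRd  M[L5]=60
step 3: P0: load  L5  ⟶  SS  (L5)  txn=BusRd  M[L5]=60
step 4: P1: load  L5  ⟶  SS  (L5)  txn=∅  M[L5]=60
step 5: P0: load  L5  ⟶  SS  (L5)  txn=∅  M[L5]=60
step 6: P1: store L5 := 47  ⟶  IM  (L5)  txn=BusRdX  M[L5]=60
step 7: P0: load  L5  ⟶  SS  (L5)  txn=BusRd+Flush  M[L5]=47
step 8: P0: load  L5  ⟶  SS  (L5)  txn=∅  M[L5]=47
step 9: P0: store L5 := 72  ⟶  MI  (L5)  txn=BusRdX  M[L5]=47
step 10: P1: load  L4  ⟶  SS  (L4)  txn=BusRd+Flush  M[L4]=42
step 11: P1: load  L5  ⟶  SS  (L5)  txn=BusRd+Flush  M[L5]=72
step 12: P1: store L5 := 59  ⟶  IM  (L5)  txn=BusRdX  M[L5]=72
step 13: P1: store L5 := 48  ⟶  IM  (L5)  txn=∅  M[L5]=72
step 14: P1: store L5 := 54  ⟶  IM  (L5)  txn=∅  M[L5]=72
step 15: P1: store L3 := 14  ⟶  IM  (L3)  txn=BusRdX  M[L3]=60
step 16: P1: load  L4  ⟶  SS  (L4)  txn=∅  M[L4]=42
step 17: P1: store L5 := 17  ⟶  IM  (L5)  txn=∅  M[L5]=72
step 18: P0: store L5 := 66  ⟶  MI  (L5)  txn=BusRdX+Flush  M[L5]=17
step 19: P1: store L5 := 39  ⟶  IM  (L5)  txn=BusRdX+Flush  M[L5]=66
step 20: P0: load  L2  ⟶  SI  (L2)  txn=BusRd  M[L2]=30
step 21: P1: store L5 := 47  ⟶  IM  (L5)  txn=∅  M[L5]=66

bus = none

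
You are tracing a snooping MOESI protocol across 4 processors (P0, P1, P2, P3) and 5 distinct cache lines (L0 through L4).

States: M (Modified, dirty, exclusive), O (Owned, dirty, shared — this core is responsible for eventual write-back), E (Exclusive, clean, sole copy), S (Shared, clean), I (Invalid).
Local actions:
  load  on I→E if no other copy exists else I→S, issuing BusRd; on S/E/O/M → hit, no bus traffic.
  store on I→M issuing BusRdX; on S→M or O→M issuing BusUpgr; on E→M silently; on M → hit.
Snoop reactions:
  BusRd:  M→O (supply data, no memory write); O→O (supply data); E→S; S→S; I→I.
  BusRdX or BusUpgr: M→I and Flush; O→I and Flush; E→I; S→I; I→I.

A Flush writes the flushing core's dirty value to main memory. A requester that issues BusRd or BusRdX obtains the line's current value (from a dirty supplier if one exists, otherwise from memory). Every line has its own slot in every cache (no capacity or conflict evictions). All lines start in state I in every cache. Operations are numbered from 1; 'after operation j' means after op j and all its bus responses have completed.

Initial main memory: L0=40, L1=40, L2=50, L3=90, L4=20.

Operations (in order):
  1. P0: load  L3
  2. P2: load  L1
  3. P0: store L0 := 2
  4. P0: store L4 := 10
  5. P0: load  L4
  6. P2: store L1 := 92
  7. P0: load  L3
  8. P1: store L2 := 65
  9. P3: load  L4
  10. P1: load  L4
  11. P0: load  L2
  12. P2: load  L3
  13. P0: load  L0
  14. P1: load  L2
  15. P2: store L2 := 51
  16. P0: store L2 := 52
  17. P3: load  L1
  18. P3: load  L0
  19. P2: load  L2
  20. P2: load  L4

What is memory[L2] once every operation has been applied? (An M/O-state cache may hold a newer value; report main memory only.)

1. P0: load  L3  bus=[BusRd]  L3: P0=E P1=I P2=I P3=I  mem[L3]=90
2. P2: load  L1  bus=[BusRd]  L1: P0=I P1=I P2=E P3=I  mem[L1]=40
3. P0: store L0 := 2  bus=[BusRdX]  L0: P0=M P1=I P2=I P3=I  mem[L0]=40
4. P0: store L4 := 10  bus=[BusRdX]  L4: P0=M P1=I P2=I P3=I  mem[L4]=20
5. P0: load  L4  bus=[-]  L4: P0=M P1=I P2=I P3=I  mem[L4]=20
6. P2: store L1 := 92  bus=[-]  L1: P0=I P1=I P2=M P3=I  mem[L1]=40
7. P0: load  L3  bus=[-]  L3: P0=E P1=I P2=I P3=I  mem[L3]=90
8. P1: store L2 := 65  bus=[BusRdX]  L2: P0=I P1=M P2=I P3=I  mem[L2]=50
9. P3: load  L4  bus=[BusRd]  L4: P0=O P1=I P2=I P3=S  mem[L4]=20
10. P1: load  L4  bus=[BusRd]  L4: P0=O P1=S P2=I P3=S  mem[L4]=20
11. P0: load  L2  bus=[BusRd]  L2: P0=S P1=O P2=I P3=I  mem[L2]=50
12. P2: load  L3  bus=[BusRd]  L3: P0=S P1=I P2=S P3=I  mem[L3]=90
13. P0: load  L0  bus=[-]  L0: P0=M P1=I P2=I P3=I  mem[L0]=40
14. P1: load  L2  bus=[-]  L2: P0=S P1=O P2=I P3=I  mem[L2]=50
15. P2: store L2 := 51  bus=[BusRdX,Flush]  L2: P0=I P1=I P2=M P3=I  mem[L2]=65
16. P0: store L2 := 52  bus=[BusRdX,Flush]  L2: P0=M P1=I P2=I P3=I  mem[L2]=51
17. P3: load  L1  bus=[BusRd]  L1: P0=I P1=I P2=O P3=S  mem[L1]=40
18. P3: load  L0  bus=[BusRd]  L0: P0=O P1=I P2=I P3=S  mem[L0]=40
19. P2: load  L2  bus=[BusRd]  L2: P0=O P1=I P2=S P3=I  mem[L2]=51
20. P2: load  L4  bus=[BusRd]  L4: P0=O P1=S P2=S P3=S  mem[L4]=20

memory[L2] = 51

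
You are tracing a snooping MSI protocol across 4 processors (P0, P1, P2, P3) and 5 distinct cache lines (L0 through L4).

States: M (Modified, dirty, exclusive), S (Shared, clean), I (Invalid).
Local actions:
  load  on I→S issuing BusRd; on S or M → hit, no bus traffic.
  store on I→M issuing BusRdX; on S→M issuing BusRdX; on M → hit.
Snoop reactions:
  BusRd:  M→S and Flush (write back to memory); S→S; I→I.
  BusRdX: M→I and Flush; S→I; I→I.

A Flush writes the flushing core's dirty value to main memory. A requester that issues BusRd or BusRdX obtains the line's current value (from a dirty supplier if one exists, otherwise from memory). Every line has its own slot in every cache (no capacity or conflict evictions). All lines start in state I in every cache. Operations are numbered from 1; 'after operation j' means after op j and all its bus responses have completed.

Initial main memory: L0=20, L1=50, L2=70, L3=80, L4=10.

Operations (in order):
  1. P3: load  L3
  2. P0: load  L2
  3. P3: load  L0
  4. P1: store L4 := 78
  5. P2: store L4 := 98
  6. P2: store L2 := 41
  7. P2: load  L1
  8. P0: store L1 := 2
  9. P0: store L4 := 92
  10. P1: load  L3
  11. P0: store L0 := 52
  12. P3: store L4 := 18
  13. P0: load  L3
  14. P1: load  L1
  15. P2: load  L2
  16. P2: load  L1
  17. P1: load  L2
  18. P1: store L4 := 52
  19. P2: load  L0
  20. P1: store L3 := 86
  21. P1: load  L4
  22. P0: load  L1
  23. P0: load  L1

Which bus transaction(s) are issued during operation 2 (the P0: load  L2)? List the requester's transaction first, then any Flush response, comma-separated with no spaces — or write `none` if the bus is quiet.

bus = BusRd

1. P3: load  L3  bus=[BusRd]  L3: P0=I P1=I P2=I P3=S  mem[L3]=80
2. P0: load  L2  bus=[BusRd]  L2: P0=S P1=I P2=I P3=I  mem[L2]=70
3. P3: load  L0  bus=[BusRd]  L0: P0=I P1=I P2=I P3=S  mem[L0]=20
4. P1: store L4 := 78  bus=[BusRdX]  L4: P0=I P1=M P2=I P3=I  mem[L4]=10
5. P2: store L4 := 98  bus=[BusRdX,Flush]  L4: P0=I P1=I P2=M P3=I  mem[L4]=78
6. P2: store L2 := 41  bus=[BusRdX]  L2: P0=I P1=I P2=M P3=I  mem[L2]=70
7. P2: load  L1  bus=[BusRd]  L1: P0=I P1=I P2=S P3=I  mem[L1]=50
8. P0: store L1 := 2  bus=[BusRdX]  L1: P0=M P1=I P2=I P3=I  mem[L1]=50
9. P0: store L4 := 92  bus=[BusRdX,Flush]  L4: P0=M P1=I P2=I P3=I  mem[L4]=98
10. P1: load  L3  bus=[BusRd]  L3: P0=I P1=S P2=I P3=S  mem[L3]=80
11. P0: store L0 := 52  bus=[BusRdX]  L0: P0=M P1=I P2=I P3=I  mem[L0]=20
12. P3: store L4 := 18  bus=[BusRdX,Flush]  L4: P0=I P1=I P2=I P3=M  mem[L4]=92
13. P0: load  L3  bus=[BusRd]  L3: P0=S P1=S P2=I P3=S  mem[L3]=80
14. P1: load  L1  bus=[BusRd,Flush]  L1: P0=S P1=S P2=I P3=I  mem[L1]=2
15. P2: load  L2  bus=[-]  L2: P0=I P1=I P2=M P3=I  mem[L2]=70
16. P2: load  L1  bus=[BusRd]  L1: P0=S P1=S P2=S P3=I  mem[L1]=2
17. P1: load  L2  bus=[BusRd,Flush]  L2: P0=I P1=S P2=S P3=I  mem[L2]=41
18. P1: store L4 := 52  bus=[BusRdX,Flush]  L4: P0=I P1=M P2=I P3=I  mem[L4]=18
19. P2: load  L0  bus=[BusRd,Flush]  L0: P0=S P1=I P2=S P3=I  mem[L0]=52
20. P1: store L3 := 86  bus=[BusRdX]  L3: P0=I P1=M P2=I P3=I  mem[L3]=80
21. P1: load  L4  bus=[-]  L4: P0=I P1=M P2=I P3=I  mem[L4]=18
22. P0: load  L1  bus=[-]  L1: P0=S P1=S P2=S P3=I  mem[L1]=2
23. P0: load  L1  bus=[-]  L1: P0=S P1=S P2=S P3=I  mem[L1]=2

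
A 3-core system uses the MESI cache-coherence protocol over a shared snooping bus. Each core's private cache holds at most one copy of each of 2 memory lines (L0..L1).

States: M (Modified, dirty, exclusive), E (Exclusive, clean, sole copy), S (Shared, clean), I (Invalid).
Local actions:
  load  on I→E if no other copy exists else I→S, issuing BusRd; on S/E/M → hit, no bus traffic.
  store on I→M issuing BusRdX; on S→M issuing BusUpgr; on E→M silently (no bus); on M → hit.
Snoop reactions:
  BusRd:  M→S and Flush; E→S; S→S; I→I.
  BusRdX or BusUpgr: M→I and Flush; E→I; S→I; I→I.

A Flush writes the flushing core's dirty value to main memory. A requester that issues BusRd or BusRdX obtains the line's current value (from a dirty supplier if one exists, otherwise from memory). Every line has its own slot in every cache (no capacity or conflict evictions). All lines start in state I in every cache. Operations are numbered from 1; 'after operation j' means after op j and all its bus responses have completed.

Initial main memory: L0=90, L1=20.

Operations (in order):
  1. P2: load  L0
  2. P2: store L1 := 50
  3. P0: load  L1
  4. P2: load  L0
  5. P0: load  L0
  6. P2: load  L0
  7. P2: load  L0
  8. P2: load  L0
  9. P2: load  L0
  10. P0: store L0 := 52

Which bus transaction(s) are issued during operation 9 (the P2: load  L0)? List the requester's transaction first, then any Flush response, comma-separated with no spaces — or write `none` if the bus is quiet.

  op1 P2: load  L0 → I/I/E on L0; bus BusRd; mem=90
  op2 P2: store L1 := 50 → I/I/M on L1; bus BusRdX; mem=20
  op3 P0: load  L1 → S/I/S on L1; bus BusRd Flush; mem=50
  op4 P2: load  L0 → I/I/E on L0; bus (none); mem=90
  op5 P0: load  L0 → S/I/S on L0; bus BusRd; mem=90
  op6 P2: load  L0 → S/I/S on L0; bus (none); mem=90
  op7 P2: load  L0 → S/I/S on L0; bus (none); mem=90
  op8 P2: load  L0 → S/I/S on L0; bus (none); mem=90
  op9 P2: load  L0 → S/I/S on L0; bus (none); mem=90
  op10 P0: store L0 := 52 → M/I/I on L0; bus BusUpgr; mem=90

bus = none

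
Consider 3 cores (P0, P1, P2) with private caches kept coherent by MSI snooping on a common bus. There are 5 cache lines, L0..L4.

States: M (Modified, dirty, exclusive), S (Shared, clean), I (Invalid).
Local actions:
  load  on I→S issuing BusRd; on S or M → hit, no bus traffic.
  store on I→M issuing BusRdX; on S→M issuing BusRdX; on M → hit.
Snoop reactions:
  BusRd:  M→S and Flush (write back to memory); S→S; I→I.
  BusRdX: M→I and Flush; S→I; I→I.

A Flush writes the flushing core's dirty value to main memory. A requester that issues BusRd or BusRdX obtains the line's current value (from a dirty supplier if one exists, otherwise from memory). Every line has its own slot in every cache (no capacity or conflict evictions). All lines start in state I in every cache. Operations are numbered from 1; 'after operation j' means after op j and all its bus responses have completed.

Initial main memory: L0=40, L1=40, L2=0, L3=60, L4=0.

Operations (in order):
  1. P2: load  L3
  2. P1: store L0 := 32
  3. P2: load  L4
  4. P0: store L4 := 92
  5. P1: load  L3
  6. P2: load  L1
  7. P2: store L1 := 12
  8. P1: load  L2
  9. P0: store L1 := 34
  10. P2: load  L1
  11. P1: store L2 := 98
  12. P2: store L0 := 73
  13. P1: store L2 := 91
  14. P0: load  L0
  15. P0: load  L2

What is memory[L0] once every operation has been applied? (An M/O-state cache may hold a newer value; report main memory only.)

memory[L0] = 73

step 1: P2: load  L3  ⟶  IIS  (L3)  txn=BusRd  M[L3]=60
step 2: P1: store L0 := 32  ⟶  IMI  (L0)  txn=BusRdX  M[L0]=40
step 3: P2: load  L4  ⟶  IIS  (L4)  txn=BusRd  M[L4]=0
step 4: P0: store L4 := 92  ⟶  MII  (L4)  txn=BusRdX  M[L4]=0
step 5: P1: load  L3  ⟶  ISS  (L3)  txn=BusRd  M[L3]=60
step 6: P2: load  L1  ⟶  IIS  (L1)  txn=BusRd  M[L1]=40
step 7: P2: store L1 := 12  ⟶  IIM  (L1)  txn=BusRdX  M[L1]=40
step 8: P1: load  L2  ⟶  ISI  (L2)  txn=BusRd  M[L2]=0
step 9: P0: store L1 := 34  ⟶  MII  (L1)  txn=BusRdX+Flush  M[L1]=12
step 10: P2: load  L1  ⟶  SIS  (L1)  txn=BusRd+Flush  M[L1]=34
step 11: P1: store L2 := 98  ⟶  IMI  (L2)  txn=BusRdX  M[L2]=0
step 12: P2: store L0 := 73  ⟶  IIM  (L0)  txn=BusRdX+Flush  M[L0]=32
step 13: P1: store L2 := 91  ⟶  IMI  (L2)  txn=∅  M[L2]=0
step 14: P0: load  L0  ⟶  SIS  (L0)  txn=BusRd+Flush  M[L0]=73
step 15: P0: load  L2  ⟶  SSI  (L2)  txn=BusRd+Flush  M[L2]=91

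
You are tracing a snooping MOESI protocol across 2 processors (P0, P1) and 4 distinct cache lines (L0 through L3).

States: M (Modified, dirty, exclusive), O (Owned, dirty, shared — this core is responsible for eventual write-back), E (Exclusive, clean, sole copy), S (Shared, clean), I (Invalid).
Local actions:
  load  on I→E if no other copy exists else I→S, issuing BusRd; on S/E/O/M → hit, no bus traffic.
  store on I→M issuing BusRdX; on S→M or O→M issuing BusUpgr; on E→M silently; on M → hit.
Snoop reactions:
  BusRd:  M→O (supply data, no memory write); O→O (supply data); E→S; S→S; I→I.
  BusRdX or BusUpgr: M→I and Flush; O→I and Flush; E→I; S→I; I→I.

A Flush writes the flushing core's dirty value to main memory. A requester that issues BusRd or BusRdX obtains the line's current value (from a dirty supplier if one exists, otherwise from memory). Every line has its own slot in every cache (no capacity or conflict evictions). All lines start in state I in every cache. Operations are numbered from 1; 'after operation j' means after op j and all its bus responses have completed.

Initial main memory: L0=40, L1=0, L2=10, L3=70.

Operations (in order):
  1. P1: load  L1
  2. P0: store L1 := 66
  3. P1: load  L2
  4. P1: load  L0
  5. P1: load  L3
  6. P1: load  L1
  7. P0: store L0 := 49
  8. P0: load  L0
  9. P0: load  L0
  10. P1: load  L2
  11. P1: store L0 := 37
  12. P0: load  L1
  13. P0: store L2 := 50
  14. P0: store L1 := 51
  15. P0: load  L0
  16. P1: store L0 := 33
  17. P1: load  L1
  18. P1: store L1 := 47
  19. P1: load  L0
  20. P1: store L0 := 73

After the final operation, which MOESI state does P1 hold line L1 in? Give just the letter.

state = M

  op1 P1: load  L1 → I/E on L1; bus BusRd; mem=0
  op2 P0: store L1 := 66 → M/I on L1; bus BusRdX; mem=0
  op3 P1: load  L2 → I/E on L2; bus BusRd; mem=10
  op4 P1: load  L0 → I/E on L0; bus BusRd; mem=40
  op5 P1: load  L3 → I/E on L3; bus BusRd; mem=70
  op6 P1: load  L1 → O/S on L1; bus BusRd; mem=0
  op7 P0: store L0 := 49 → M/I on L0; bus BusRdX; mem=40
  op8 P0: load  L0 → M/I on L0; bus (none); mem=40
  op9 P0: load  L0 → M/I on L0; bus (none); mem=40
  op10 P1: load  L2 → I/E on L2; bus (none); mem=10
  op11 P1: store L0 := 37 → I/M on L0; bus BusRdX Flush; mem=49
  op12 P0: load  L1 → O/S on L1; bus (none); mem=0
  op13 P0: store L2 := 50 → M/I on L2; bus BusRdX; mem=10
  op14 P0: store L1 := 51 → M/I on L1; bus BusUpgr; mem=0
  op15 P0: load  L0 → S/O on L0; bus BusRd; mem=49
  op16 P1: store L0 := 33 → I/M on L0; bus BusUpgr; mem=49
  op17 P1: load  L1 → O/S on L1; bus BusRd; mem=0
  op18 P1: store L1 := 47 → I/M on L1; bus BusUpgr Flush; mem=51
  op19 P1: load  L0 → I/M on L0; bus (none); mem=49
  op20 P1: store L0 := 73 → I/M on L0; bus (none); mem=49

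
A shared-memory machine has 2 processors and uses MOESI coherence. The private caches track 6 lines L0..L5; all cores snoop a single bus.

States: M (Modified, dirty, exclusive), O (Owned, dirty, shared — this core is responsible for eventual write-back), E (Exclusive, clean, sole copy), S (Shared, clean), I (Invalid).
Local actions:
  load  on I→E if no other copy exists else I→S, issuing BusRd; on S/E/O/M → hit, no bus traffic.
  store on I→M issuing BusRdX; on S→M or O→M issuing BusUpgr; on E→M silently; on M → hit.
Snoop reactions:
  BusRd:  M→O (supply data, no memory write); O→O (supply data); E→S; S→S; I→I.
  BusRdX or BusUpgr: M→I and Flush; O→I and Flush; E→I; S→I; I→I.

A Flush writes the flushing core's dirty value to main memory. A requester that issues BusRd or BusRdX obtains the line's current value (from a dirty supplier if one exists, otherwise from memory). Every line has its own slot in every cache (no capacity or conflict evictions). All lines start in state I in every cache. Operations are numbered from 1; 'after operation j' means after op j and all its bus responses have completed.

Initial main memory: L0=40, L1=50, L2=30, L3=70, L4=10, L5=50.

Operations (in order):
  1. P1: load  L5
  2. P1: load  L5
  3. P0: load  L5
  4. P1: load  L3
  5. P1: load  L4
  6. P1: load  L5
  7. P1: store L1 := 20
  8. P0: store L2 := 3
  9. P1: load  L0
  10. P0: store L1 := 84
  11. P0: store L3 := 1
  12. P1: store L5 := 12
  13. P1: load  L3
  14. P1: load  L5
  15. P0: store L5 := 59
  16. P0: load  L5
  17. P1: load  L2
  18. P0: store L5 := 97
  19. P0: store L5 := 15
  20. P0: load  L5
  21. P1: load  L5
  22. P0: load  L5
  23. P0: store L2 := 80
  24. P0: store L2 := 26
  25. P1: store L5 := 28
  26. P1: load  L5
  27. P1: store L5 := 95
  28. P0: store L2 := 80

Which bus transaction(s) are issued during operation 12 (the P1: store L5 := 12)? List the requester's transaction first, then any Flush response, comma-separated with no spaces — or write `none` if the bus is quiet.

[1] P1: load  L5 | P0:I, P1:E(50) | bus: BusRd
[2] P1: load  L5 | P0:I, P1:E(50) | bus: none
[3] P0: load  L5 | P0:S(50), P1:S(50) | bus: BusRd
[4] P1: load  L3 | P0:I, P1:E(70) | bus: BusRd
[5] P1: load  L4 | P0:I, P1:E(10) | bus: BusRd
[6] P1: load  L5 | P0:S(50), P1:S(50) | bus: none
[7] P1: store L1 := 20 | P0:I, P1:M(20) | bus: BusRdX
[8] P0: store L2 := 3 | P0:M(3), P1:I | bus: BusRdX
[9] P1: load  L0 | P0:I, P1:E(40) | bus: BusRd
[10] P0: store L1 := 84 | P0:M(84), P1:I | bus: BusRdX,Flush
[11] P0: store L3 := 1 | P0:M(1), P1:I | bus: BusRdX
[12] P1: store L5 := 12 | P0:I, P1:M(12) | bus: BusUpgr
[13] P1: load  L3 | P0:O(1), P1:S(1) | bus: BusRd
[14] P1: load  L5 | P0:I, P1:M(12) | bus: none
[15] P0: store L5 := 59 | P0:M(59), P1:I | bus: BusRdX,Flush
[16] P0: load  L5 | P0:M(59), P1:I | bus: none
[17] P1: load  L2 | P0:O(3), P1:S(3) | bus: BusRd
[18] P0: store L5 := 97 | P0:M(97), P1:I | bus: none
[19] P0: store L5 := 15 | P0:M(15), P1:I | bus: none
[20] P0: load  L5 | P0:M(15), P1:I | bus: none
[21] P1: load  L5 | P0:O(15), P1:S(15) | bus: BusRd
[22] P0: load  L5 | P0:O(15), P1:S(15) | bus: none
[23] P0: store L2 := 80 | P0:M(80), P1:I | bus: BusUpgr
[24] P0: store L2 := 26 | P0:M(26), P1:I | bus: none
[25] P1: store L5 := 28 | P0:I, P1:M(28) | bus: BusUpgr,Flush
[26] P1: load  L5 | P0:I, P1:M(28) | bus: none
[27] P1: store L5 := 95 | P0:I, P1:M(95) | bus: none
[28] P0: store L2 := 80 | P0:M(80), P1:I | bus: none

bus = BusUpgr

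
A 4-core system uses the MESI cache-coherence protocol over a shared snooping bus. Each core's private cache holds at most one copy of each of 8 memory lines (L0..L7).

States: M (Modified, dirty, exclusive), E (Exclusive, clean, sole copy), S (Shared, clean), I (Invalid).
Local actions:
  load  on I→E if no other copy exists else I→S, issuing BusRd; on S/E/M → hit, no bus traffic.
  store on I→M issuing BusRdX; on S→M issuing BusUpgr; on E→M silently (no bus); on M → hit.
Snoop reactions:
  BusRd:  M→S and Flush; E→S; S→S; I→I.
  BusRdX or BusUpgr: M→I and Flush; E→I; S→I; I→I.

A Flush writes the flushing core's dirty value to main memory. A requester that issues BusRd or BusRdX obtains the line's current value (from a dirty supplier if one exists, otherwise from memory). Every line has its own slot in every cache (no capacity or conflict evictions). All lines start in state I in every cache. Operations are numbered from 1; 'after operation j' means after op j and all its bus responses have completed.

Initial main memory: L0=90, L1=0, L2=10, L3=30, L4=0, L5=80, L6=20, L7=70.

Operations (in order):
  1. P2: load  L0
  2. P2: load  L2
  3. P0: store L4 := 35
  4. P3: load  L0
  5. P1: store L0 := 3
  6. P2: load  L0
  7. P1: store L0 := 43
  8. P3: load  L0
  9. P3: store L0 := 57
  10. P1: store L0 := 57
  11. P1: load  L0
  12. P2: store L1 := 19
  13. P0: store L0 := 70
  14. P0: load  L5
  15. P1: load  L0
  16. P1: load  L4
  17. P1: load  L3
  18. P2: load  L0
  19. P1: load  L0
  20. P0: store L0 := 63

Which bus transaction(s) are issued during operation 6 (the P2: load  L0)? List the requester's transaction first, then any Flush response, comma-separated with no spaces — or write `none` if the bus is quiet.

bus = BusRd,Flush

1. P2: load  L0  bus=[BusRd]  L0: P0=I P1=I P2=E P3=I  mem[L0]=90
2. P2: load  L2  bus=[BusRd]  L2: P0=I P1=I P2=E P3=I  mem[L2]=10
3. P0: store L4 := 35  bus=[BusRdX]  L4: P0=M P1=I P2=I P3=I  mem[L4]=0
4. P3: load  L0  bus=[BusRd]  L0: P0=I P1=I P2=S P3=S  mem[L0]=90
5. P1: store L0 := 3  bus=[BusRdX]  L0: P0=I P1=M P2=I P3=I  mem[L0]=90
6. P2: load  L0  bus=[BusRd,Flush]  L0: P0=I P1=S P2=S P3=I  mem[L0]=3
7. P1: store L0 := 43  bus=[BusUpgr]  L0: P0=I P1=M P2=I P3=I  mem[L0]=3
8. P3: load  L0  bus=[BusRd,Flush]  L0: P0=I P1=S P2=I P3=S  mem[L0]=43
9. P3: store L0 := 57  bus=[BusUpgr]  L0: P0=I P1=I P2=I P3=M  mem[L0]=43
10. P1: store L0 := 57  bus=[BusRdX,Flush]  L0: P0=I P1=M P2=I P3=I  mem[L0]=57
11. P1: load  L0  bus=[-]  L0: P0=I P1=M P2=I P3=I  mem[L0]=57
12. P2: store L1 := 19  bus=[BusRdX]  L1: P0=I P1=I P2=M P3=I  mem[L1]=0
13. P0: store L0 := 70  bus=[BusRdX,Flush]  L0: P0=M P1=I P2=I P3=I  mem[L0]=57
14. P0: load  L5  bus=[BusRd]  L5: P0=E P1=I P2=I P3=I  mem[L5]=80
15. P1: load  L0  bus=[BusRd,Flush]  L0: P0=S P1=S P2=I P3=I  mem[L0]=70
16. P1: load  L4  bus=[BusRd,Flush]  L4: P0=S P1=S P2=I P3=I  mem[L4]=35
17. P1: load  L3  bus=[BusRd]  L3: P0=I P1=E P2=I P3=I  mem[L3]=30
18. P2: load  L0  bus=[BusRd]  L0: P0=S P1=S P2=S P3=I  mem[L0]=70
19. P1: load  L0  bus=[-]  L0: P0=S P1=S P2=S P3=I  mem[L0]=70
20. P0: store L0 := 63  bus=[BusUpgr]  L0: P0=M P1=I P2=I P3=I  mem[L0]=70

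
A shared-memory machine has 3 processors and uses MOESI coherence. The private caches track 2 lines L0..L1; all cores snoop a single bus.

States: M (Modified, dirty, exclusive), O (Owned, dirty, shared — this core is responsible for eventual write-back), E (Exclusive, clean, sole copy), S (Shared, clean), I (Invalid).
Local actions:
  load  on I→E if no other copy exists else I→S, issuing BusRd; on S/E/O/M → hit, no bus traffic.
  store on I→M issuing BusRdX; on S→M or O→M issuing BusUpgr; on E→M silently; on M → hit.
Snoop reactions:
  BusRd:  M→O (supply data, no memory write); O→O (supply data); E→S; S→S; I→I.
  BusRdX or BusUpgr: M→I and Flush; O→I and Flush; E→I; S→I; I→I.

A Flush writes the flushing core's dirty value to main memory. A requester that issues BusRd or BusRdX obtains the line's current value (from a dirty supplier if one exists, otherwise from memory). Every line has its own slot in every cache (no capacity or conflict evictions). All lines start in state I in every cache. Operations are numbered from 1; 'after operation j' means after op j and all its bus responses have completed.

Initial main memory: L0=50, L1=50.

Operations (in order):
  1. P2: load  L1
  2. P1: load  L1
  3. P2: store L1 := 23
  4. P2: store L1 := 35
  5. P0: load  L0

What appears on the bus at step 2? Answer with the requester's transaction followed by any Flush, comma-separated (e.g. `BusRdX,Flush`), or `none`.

step 1: P2: load  L1  ⟶  IIE  (L1)  txn=BusRd  M[L1]=50
step 2: P1: load  L1  ⟶  ISS  (L1)  txn=BusRd  M[L1]=50
step 3: P2: store L1 := 23  ⟶  IIM  (L1)  txn=BusUpgr  M[L1]=50
step 4: P2: store L1 := 35  ⟶  IIM  (L1)  txn=∅  M[L1]=50
step 5: P0: load  L0  ⟶  EII  (L0)  txn=BusRd  M[L0]=50

bus = BusRd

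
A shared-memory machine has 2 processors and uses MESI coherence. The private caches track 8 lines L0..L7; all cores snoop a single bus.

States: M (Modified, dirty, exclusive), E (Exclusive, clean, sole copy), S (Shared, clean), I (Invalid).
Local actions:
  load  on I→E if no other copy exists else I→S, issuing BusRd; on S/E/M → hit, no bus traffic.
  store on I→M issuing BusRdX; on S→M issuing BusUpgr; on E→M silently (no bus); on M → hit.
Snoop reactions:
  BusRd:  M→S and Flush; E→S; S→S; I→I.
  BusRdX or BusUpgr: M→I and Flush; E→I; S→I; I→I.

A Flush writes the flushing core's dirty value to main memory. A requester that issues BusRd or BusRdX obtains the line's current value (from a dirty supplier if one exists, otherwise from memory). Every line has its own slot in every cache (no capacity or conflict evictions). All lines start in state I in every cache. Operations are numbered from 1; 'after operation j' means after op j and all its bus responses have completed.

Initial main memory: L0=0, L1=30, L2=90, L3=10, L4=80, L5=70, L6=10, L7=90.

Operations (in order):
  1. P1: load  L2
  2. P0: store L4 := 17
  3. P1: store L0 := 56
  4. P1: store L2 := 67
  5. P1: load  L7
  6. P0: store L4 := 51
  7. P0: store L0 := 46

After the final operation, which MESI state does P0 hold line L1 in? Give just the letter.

state = I

[1] P1: load  L2 | P0:I, P1:E(90) | bus: BusRd
[2] P0: store L4 := 17 | P0:M(17), P1:I | bus: BusRdX
[3] P1: store L0 := 56 | P0:I, P1:M(56) | bus: BusRdX
[4] P1: store L2 := 67 | P0:I, P1:M(67) | bus: none
[5] P1: load  L7 | P0:I, P1:E(90) | bus: BusRd
[6] P0: store L4 := 51 | P0:M(51), P1:I | bus: none
[7] P0: store L0 := 46 | P0:M(46), P1:I | bus: BusRdX,Flush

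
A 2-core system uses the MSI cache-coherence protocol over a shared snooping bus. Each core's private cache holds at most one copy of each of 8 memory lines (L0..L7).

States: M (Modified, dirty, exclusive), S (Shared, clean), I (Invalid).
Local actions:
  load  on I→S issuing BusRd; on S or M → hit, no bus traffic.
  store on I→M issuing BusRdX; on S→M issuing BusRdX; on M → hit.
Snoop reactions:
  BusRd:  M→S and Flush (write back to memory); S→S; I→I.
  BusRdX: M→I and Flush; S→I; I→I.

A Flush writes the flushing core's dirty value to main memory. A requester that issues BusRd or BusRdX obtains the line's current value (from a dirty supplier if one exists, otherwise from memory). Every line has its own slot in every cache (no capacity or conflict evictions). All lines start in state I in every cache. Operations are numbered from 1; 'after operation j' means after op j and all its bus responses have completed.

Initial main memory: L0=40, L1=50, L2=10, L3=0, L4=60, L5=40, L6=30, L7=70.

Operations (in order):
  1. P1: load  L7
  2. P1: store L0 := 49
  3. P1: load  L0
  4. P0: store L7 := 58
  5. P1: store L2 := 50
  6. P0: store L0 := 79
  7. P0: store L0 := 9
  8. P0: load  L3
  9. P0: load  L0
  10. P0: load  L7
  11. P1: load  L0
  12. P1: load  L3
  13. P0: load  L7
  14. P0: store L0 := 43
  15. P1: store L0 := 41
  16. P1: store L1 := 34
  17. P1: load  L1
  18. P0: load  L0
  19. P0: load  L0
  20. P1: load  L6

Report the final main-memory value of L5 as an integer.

memory[L5] = 40

step 1: P1: load  L7  ⟶  IS  (L7)  txn=BusRd  M[L7]=70
step 2: P1: store L0 := 49  ⟶  IM  (L0)  txn=BusRdX  M[L0]=40
step 3: P1: load  L0  ⟶  IM  (L0)  txn=∅  M[L0]=40
step 4: P0: store L7 := 58  ⟶  MI  (L7)  txn=BusRdX  M[L7]=70
step 5: P1: store L2 := 50  ⟶  IM  (L2)  txn=BusRdX  M[L2]=10
step 6: P0: store L0 := 79  ⟶  MI  (L0)  txn=BusRdX+Flush  M[L0]=49
step 7: P0: store L0 := 9  ⟶  MI  (L0)  txn=∅  M[L0]=49
step 8: P0: load  L3  ⟶  SI  (L3)  txn=BusRd  M[L3]=0
step 9: P0: load  L0  ⟶  MI  (L0)  txn=∅  M[L0]=49
step 10: P0: load  L7  ⟶  MI  (L7)  txn=∅  M[L7]=70
step 11: P1: load  L0  ⟶  SS  (L0)  txn=BusRd+Flush  M[L0]=9
step 12: P1: load  L3  ⟶  SS  (L3)  txn=BusRd  M[L3]=0
step 13: P0: load  L7  ⟶  MI  (L7)  txn=∅  M[L7]=70
step 14: P0: store L0 := 43  ⟶  MI  (L0)  txn=BusRdX  M[L0]=9
step 15: P1: store L0 := 41  ⟶  IM  (L0)  txn=BusRdX+Flush  M[L0]=43
step 16: P1: store L1 := 34  ⟶  IM  (L1)  txn=BusRdX  M[L1]=50
step 17: P1: load  L1  ⟶  IM  (L1)  txn=∅  M[L1]=50
step 18: P0: load  L0  ⟶  SS  (L0)  txn=BusRd+Flush  M[L0]=41
step 19: P0: load  L0  ⟶  SS  (L0)  txn=∅  M[L0]=41
step 20: P1: load  L6  ⟶  IS  (L6)  txn=BusRd  M[L6]=30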